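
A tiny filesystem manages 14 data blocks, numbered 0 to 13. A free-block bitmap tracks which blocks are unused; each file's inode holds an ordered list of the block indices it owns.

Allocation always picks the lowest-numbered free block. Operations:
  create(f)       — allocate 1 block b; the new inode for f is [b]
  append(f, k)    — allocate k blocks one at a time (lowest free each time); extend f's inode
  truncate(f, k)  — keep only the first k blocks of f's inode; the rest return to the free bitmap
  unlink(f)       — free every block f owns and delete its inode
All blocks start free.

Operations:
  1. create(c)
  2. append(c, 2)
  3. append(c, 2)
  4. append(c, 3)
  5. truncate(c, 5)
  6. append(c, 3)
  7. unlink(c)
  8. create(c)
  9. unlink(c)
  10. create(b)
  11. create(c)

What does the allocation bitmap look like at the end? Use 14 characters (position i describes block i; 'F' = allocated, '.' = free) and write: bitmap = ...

bitmap = FF............

after create(c) → c:[0]  free=[F.............]
after append(c, 2) → c:[0, 1, 2]  free=[FFF...........]
after append(c, 2) → c:[0, 1, 2, 3, 4]  free=[FFFFF.........]
after append(c, 3) → c:[0, 1, 2, 3, 4, 5, 6, 7]  free=[FFFFFFFF......]
after truncate(c, 5) → c:[0, 1, 2, 3, 4]  free=[FFFFF.........]
after append(c, 3) → c:[0, 1, 2, 3, 4, 5, 6, 7]  free=[FFFFFFFF......]
after unlink(c) →   free=[..............]
after create(c) → c:[0]  free=[F.............]
after unlink(c) →   free=[..............]
after create(b) → b:[0]  free=[F.............]
after create(c) → b:[0], c:[1]  free=[FF............]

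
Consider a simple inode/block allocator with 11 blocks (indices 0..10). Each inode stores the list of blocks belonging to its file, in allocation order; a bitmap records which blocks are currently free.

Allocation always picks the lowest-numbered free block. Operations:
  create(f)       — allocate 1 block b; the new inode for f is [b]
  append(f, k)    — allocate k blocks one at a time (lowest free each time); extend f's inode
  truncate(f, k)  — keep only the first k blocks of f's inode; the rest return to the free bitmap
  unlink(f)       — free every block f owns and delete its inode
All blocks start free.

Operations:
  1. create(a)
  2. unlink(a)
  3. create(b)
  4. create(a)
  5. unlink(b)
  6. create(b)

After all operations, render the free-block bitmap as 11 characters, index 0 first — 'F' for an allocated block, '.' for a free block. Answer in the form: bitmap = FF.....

create(a): bitmap=F.......... | a=[0]
unlink(a): bitmap=........... | 
create(b): bitmap=F.......... | b=[0]
create(a): bitmap=FF......... | a=[1] b=[0]
unlink(b): bitmap=.F......... | a=[1]
create(b): bitmap=FF......... | a=[1] b=[0]

bitmap = FF.........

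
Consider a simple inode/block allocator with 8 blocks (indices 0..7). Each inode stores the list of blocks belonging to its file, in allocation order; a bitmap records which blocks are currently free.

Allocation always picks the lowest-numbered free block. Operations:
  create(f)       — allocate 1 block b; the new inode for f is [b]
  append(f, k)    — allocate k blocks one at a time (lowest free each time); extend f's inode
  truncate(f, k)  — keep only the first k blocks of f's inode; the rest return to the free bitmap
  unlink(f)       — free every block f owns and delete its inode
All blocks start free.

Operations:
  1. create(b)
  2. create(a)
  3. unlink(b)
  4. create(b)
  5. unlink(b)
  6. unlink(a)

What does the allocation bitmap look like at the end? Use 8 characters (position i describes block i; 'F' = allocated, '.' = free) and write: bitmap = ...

  1. create(b)  ⇒  F.......  {b→[0]}
  2. create(a)  ⇒  FF......  {a→[1]; b→[0]}
  3. unlink(b)  ⇒  .F......  {a→[1]}
  4. create(b)  ⇒  FF......  {a→[1]; b→[0]}
  5. unlink(b)  ⇒  .F......  {a→[1]}
  6. unlink(a)  ⇒  ........  {}

bitmap = ........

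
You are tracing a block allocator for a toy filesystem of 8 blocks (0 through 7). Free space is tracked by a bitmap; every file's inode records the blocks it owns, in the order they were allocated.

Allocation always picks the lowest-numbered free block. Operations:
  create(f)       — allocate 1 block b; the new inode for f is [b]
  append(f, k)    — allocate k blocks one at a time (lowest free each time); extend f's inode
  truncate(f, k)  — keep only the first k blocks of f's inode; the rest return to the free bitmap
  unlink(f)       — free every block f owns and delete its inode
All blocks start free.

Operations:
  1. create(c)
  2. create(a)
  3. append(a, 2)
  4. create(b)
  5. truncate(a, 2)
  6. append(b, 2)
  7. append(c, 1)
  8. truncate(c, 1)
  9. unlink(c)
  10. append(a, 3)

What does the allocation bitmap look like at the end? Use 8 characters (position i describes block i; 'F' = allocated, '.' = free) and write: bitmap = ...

after create(c) → c:[0]  free=[F.......]
after create(a) → a:[1], c:[0]  free=[FF......]
after append(a, 2) → a:[1, 2, 3], c:[0]  free=[FFFF....]
after create(b) → a:[1, 2, 3], b:[4], c:[0]  free=[FFFFF...]
after truncate(a, 2) → a:[1, 2], b:[4], c:[0]  free=[FFF.F...]
after append(b, 2) → a:[1, 2], b:[4, 3, 5], c:[0]  free=[FFFFFF..]
after append(c, 1) → a:[1, 2], b:[4, 3, 5], c:[0, 6]  free=[FFFFFFF.]
after truncate(c, 1) → a:[1, 2], b:[4, 3, 5], c:[0]  free=[FFFFFF..]
after unlink(c) → a:[1, 2], b:[4, 3, 5]  free=[.FFFFF..]
after append(a, 3) → a:[1, 2, 0, 6, 7], b:[4, 3, 5]  free=[FFFFFFFF]

bitmap = FFFFFFFF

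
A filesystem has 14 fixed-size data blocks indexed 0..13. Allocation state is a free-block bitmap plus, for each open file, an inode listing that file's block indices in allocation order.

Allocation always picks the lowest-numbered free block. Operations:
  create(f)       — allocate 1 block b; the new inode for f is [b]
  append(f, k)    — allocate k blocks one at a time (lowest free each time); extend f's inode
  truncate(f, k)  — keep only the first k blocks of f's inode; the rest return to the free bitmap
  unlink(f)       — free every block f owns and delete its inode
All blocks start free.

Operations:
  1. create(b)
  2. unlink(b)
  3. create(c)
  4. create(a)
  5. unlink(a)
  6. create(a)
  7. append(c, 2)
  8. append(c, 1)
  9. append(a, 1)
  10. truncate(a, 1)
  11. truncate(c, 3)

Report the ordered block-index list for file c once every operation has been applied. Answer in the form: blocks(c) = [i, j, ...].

blocks(c) = [0, 2, 3]

create(b): bitmap=F............. | b=[0]
unlink(b): bitmap=.............. | 
create(c): bitmap=F............. | c=[0]
create(a): bitmap=FF............ | a=[1] c=[0]
unlink(a): bitmap=F............. | c=[0]
create(a): bitmap=FF............ | a=[1] c=[0]
append(c, 2): bitmap=FFFF.......... | a=[1] c=[0, 2, 3]
append(c, 1): bitmap=FFFFF......... | a=[1] c=[0, 2, 3, 4]
append(a, 1): bitmap=FFFFFF........ | a=[1, 5] c=[0, 2, 3, 4]
truncate(a, 1): bitmap=FFFFF......... | a=[1] c=[0, 2, 3, 4]
truncate(c, 3): bitmap=FFFF.......... | a=[1] c=[0, 2, 3]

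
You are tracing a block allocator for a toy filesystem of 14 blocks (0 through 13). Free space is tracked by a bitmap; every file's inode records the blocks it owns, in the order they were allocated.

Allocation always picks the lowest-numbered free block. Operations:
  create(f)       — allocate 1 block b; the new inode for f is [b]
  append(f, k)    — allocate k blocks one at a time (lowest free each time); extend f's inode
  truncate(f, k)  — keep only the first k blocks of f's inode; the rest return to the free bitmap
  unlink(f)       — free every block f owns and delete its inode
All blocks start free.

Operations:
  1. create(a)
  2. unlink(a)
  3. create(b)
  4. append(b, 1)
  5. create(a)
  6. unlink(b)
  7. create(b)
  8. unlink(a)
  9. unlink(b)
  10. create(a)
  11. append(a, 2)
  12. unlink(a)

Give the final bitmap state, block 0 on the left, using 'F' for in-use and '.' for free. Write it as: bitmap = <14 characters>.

bitmap = ..............

create(a): bitmap=F............. | a=[0]
unlink(a): bitmap=.............. | 
create(b): bitmap=F............. | b=[0]
append(b, 1): bitmap=FF............ | b=[0, 1]
create(a): bitmap=FFF........... | a=[2] b=[0, 1]
unlink(b): bitmap=..F........... | a=[2]
create(b): bitmap=F.F........... | a=[2] b=[0]
unlink(a): bitmap=F............. | b=[0]
unlink(b): bitmap=.............. | 
create(a): bitmap=F............. | a=[0]
append(a, 2): bitmap=FFF........... | a=[0, 1, 2]
unlink(a): bitmap=.............. | 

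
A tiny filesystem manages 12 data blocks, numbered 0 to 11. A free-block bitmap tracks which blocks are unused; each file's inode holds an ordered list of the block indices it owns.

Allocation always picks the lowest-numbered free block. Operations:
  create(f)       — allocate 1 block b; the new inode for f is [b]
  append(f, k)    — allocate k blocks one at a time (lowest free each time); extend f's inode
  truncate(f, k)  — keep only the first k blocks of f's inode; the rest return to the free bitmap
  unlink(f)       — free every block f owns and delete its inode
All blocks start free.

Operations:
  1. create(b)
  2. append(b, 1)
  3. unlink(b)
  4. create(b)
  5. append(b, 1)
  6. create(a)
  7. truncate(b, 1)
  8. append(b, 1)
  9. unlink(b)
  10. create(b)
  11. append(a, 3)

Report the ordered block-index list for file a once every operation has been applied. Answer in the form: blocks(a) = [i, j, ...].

[1] create(b) — b=0 (map F...........)
[2] append(b, 1) — b=0,1 (map FF..........)
[3] unlink(b) —  (map ............)
[4] create(b) — b=0 (map F...........)
[5] append(b, 1) — b=0,1 (map FF..........)
[6] create(a) — a=2 b=0,1 (map FFF.........)
[7] truncate(b, 1) — a=2 b=0 (map F.F.........)
[8] append(b, 1) — a=2 b=0,1 (map FFF.........)
[9] unlink(b) — a=2 (map ..F.........)
[10] create(b) — a=2 b=0 (map F.F.........)
[11] append(a, 3) — a=2,1,3,4 b=0 (map FFFFF.......)

blocks(a) = [2, 1, 3, 4]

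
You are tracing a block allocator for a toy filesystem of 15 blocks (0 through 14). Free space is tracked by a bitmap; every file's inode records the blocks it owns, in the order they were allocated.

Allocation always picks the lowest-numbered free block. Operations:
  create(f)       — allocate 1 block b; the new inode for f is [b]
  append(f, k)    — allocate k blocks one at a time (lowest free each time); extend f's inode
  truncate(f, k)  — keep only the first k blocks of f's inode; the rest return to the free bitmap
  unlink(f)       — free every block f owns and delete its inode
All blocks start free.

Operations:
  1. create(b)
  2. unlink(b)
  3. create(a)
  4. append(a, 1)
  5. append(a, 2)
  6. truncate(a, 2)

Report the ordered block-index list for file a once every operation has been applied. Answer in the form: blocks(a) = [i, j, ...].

create(b): bitmap=F.............. | b=[0]
unlink(b): bitmap=............... | 
create(a): bitmap=F.............. | a=[0]
append(a, 1): bitmap=FF............. | a=[0, 1]
append(a, 2): bitmap=FFFF........... | a=[0, 1, 2, 3]
truncate(a, 2): bitmap=FF............. | a=[0, 1]

blocks(a) = [0, 1]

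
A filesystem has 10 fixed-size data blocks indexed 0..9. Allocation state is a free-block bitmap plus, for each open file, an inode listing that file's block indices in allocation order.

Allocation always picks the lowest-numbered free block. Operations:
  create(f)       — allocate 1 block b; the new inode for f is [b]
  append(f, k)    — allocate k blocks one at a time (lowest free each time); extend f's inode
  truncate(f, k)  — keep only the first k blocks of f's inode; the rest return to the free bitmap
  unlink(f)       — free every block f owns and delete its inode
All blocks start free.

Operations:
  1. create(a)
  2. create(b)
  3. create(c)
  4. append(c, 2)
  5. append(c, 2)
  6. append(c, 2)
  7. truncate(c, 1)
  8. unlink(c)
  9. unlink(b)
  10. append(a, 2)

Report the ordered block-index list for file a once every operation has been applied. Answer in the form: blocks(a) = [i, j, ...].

after create(a) → a:[0]  free=[F.........]
after create(b) → a:[0], b:[1]  free=[FF........]
after create(c) → a:[0], b:[1], c:[2]  free=[FFF.......]
after append(c, 2) → a:[0], b:[1], c:[2, 3, 4]  free=[FFFFF.....]
after append(c, 2) → a:[0], b:[1], c:[2, 3, 4, 5, 6]  free=[FFFFFFF...]
after append(c, 2) → a:[0], b:[1], c:[2, 3, 4, 5, 6, 7, 8]  free=[FFFFFFFFF.]
after truncate(c, 1) → a:[0], b:[1], c:[2]  free=[FFF.......]
after unlink(c) → a:[0], b:[1]  free=[FF........]
after unlink(b) → a:[0]  free=[F.........]
after append(a, 2) → a:[0, 1, 2]  free=[FFF.......]

blocks(a) = [0, 1, 2]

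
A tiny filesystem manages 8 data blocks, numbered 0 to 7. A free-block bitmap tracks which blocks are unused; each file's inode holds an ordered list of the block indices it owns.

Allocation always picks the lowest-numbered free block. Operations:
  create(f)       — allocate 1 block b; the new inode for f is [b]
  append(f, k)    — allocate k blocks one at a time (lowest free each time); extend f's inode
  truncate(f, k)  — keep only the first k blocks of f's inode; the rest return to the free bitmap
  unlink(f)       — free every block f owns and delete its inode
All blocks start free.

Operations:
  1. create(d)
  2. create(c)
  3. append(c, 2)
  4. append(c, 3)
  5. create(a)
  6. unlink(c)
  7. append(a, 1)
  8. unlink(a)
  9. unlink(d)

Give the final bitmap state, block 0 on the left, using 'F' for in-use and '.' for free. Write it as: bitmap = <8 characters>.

  1. create(d)  ⇒  F.......  {d→[0]}
  2. create(c)  ⇒  FF......  {c→[1]; d→[0]}
  3. append(c, 2)  ⇒  FFFF....  {c→[1, 2, 3]; d→[0]}
  4. append(c, 3)  ⇒  FFFFFFF.  {c→[1, 2, 3, 4, 5, 6]; d→[0]}
  5. create(a)  ⇒  FFFFFFFF  {a→[7]; c→[1, 2, 3, 4, 5, 6]; d→[0]}
  6. unlink(c)  ⇒  F......F  {a→[7]; d→[0]}
  7. append(a, 1)  ⇒  FF.....F  {a→[7, 1]; d→[0]}
  8. unlink(a)  ⇒  F.......  {d→[0]}
  9. unlink(d)  ⇒  ........  {}

bitmap = ........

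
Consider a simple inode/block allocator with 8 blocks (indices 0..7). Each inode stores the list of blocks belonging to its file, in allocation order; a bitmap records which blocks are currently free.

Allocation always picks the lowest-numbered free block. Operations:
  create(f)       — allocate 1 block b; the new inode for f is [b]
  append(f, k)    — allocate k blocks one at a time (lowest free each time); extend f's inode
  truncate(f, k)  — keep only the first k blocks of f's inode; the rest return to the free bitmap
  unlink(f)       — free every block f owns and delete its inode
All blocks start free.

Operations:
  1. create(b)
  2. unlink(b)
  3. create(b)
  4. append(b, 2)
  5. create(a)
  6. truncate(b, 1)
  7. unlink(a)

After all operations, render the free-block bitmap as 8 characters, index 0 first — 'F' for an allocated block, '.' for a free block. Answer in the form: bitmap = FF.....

bitmap = F.......

[1] create(b) — b=0 (map F.......)
[2] unlink(b) —  (map ........)
[3] create(b) — b=0 (map F.......)
[4] append(b, 2) — b=0,1,2 (map FFF.....)
[5] create(a) — a=3 b=0,1,2 (map FFFF....)
[6] truncate(b, 1) — a=3 b=0 (map F..F....)
[7] unlink(a) — b=0 (map F.......)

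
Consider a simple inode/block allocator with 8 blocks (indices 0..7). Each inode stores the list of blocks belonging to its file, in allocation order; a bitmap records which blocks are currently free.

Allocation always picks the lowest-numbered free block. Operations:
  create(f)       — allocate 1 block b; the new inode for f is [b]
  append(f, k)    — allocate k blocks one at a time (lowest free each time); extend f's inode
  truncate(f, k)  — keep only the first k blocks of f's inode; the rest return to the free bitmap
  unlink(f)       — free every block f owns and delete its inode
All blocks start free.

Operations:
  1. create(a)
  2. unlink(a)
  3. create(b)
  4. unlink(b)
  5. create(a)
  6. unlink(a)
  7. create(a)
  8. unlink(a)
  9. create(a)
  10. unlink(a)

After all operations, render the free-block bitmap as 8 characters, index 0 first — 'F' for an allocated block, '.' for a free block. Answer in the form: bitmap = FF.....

create(a): bitmap=F....... | a=[0]
unlink(a): bitmap=........ | 
create(b): bitmap=F....... | b=[0]
unlink(b): bitmap=........ | 
create(a): bitmap=F....... | a=[0]
unlink(a): bitmap=........ | 
create(a): bitmap=F....... | a=[0]
unlink(a): bitmap=........ | 
create(a): bitmap=F....... | a=[0]
unlink(a): bitmap=........ | 

bitmap = ........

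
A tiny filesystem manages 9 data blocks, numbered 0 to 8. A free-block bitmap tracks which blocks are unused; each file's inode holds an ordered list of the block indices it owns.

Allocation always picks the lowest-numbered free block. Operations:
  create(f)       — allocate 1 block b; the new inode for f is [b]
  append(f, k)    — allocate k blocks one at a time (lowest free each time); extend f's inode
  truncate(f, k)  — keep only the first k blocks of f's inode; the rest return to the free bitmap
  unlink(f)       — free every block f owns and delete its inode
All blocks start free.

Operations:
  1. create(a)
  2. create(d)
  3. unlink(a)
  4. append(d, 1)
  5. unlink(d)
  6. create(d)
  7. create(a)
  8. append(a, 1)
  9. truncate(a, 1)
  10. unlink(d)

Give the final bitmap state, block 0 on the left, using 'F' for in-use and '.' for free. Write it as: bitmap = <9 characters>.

bitmap = .F.......

  1. create(a)  ⇒  F........  {a→[0]}
  2. create(d)  ⇒  FF.......  {a→[0]; d→[1]}
  3. unlink(a)  ⇒  .F.......  {d→[1]}
  4. append(d, 1)  ⇒  FF.......  {d→[1, 0]}
  5. unlink(d)  ⇒  .........  {}
  6. create(d)  ⇒  F........  {d→[0]}
  7. create(a)  ⇒  FF.......  {a→[1]; d→[0]}
  8. append(a, 1)  ⇒  FFF......  {a→[1, 2]; d→[0]}
  9. truncate(a, 1)  ⇒  FF.......  {a→[1]; d→[0]}
  10. unlink(d)  ⇒  .F.......  {a→[1]}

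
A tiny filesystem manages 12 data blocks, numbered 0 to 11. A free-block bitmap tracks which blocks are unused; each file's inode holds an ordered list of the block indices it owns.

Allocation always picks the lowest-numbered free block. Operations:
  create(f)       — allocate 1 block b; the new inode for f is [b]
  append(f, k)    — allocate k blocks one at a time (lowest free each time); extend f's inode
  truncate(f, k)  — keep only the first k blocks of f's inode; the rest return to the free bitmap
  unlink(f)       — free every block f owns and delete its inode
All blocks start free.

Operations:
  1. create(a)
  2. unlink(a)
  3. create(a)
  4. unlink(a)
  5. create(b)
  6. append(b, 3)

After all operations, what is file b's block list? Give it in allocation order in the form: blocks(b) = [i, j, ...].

create(a): bitmap=F........... | a=[0]
unlink(a): bitmap=............ | 
create(a): bitmap=F........... | a=[0]
unlink(a): bitmap=............ | 
create(b): bitmap=F........... | b=[0]
append(b, 3): bitmap=FFFF........ | b=[0, 1, 2, 3]

blocks(b) = [0, 1, 2, 3]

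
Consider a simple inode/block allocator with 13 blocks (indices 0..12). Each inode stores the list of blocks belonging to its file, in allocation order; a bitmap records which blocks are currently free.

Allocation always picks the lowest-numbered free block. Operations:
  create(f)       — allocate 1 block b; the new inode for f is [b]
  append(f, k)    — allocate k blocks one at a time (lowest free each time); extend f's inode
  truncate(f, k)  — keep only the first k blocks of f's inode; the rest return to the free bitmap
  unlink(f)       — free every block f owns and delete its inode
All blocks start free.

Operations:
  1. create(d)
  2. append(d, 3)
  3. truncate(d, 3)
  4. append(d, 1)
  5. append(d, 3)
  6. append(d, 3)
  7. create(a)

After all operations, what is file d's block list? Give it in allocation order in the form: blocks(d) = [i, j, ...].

after create(d) → d:[0]  free=[F............]
after append(d, 3) → d:[0, 1, 2, 3]  free=[FFFF.........]
after truncate(d, 3) → d:[0, 1, 2]  free=[FFF..........]
after append(d, 1) → d:[0, 1, 2, 3]  free=[FFFF.........]
after append(d, 3) → d:[0, 1, 2, 3, 4, 5, 6]  free=[FFFFFFF......]
after append(d, 3) → d:[0, 1, 2, 3, 4, 5, 6, 7, 8, 9]  free=[FFFFFFFFFF...]
after create(a) → a:[10], d:[0, 1, 2, 3, 4, 5, 6, 7, 8, 9]  free=[FFFFFFFFFFF..]

blocks(d) = [0, 1, 2, 3, 4, 5, 6, 7, 8, 9]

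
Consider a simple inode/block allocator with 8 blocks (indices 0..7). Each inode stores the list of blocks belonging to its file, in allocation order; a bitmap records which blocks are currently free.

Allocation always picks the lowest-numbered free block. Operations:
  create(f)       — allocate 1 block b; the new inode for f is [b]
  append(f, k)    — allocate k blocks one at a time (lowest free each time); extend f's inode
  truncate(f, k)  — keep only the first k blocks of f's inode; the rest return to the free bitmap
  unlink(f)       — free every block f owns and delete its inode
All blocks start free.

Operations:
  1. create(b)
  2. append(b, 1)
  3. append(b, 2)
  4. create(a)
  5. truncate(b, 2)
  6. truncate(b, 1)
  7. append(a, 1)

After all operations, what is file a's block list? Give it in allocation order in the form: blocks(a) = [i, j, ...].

blocks(a) = [4, 1]

after create(b) → b:[0]  free=[F.......]
after append(b, 1) → b:[0, 1]  free=[FF......]
after append(b, 2) → b:[0, 1, 2, 3]  free=[FFFF....]
after create(a) → a:[4], b:[0, 1, 2, 3]  free=[FFFFF...]
after truncate(b, 2) → a:[4], b:[0, 1]  free=[FF..F...]
after truncate(b, 1) → a:[4], b:[0]  free=[F...F...]
after append(a, 1) → a:[4, 1], b:[0]  free=[FF..F...]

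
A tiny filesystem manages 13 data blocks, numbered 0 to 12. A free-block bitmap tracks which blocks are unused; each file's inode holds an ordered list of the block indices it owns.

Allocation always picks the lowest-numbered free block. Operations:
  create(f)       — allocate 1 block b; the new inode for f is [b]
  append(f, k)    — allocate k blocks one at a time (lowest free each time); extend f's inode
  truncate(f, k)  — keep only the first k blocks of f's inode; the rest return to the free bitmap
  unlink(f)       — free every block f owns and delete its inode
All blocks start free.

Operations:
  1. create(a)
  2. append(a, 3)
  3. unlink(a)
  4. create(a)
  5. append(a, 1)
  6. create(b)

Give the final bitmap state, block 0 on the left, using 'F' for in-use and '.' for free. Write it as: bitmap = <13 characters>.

create(a): bitmap=F............ | a=[0]
append(a, 3): bitmap=FFFF......... | a=[0, 1, 2, 3]
unlink(a): bitmap=............. | 
create(a): bitmap=F............ | a=[0]
append(a, 1): bitmap=FF........... | a=[0, 1]
create(b): bitmap=FFF.......... | a=[0, 1] b=[2]

bitmap = FFF..........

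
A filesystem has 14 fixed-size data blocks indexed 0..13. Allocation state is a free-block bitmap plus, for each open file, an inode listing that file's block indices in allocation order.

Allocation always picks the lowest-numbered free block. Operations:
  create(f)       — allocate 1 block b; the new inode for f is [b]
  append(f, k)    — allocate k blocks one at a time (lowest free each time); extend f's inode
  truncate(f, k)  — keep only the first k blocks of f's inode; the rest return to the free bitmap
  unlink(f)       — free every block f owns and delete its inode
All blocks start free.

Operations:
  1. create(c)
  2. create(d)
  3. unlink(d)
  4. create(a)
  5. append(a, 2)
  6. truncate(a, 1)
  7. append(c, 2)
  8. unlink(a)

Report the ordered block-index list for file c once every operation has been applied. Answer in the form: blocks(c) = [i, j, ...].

after create(c) → c:[0]  free=[F.............]
after create(d) → c:[0], d:[1]  free=[FF............]
after unlink(d) → c:[0]  free=[F.............]
after create(a) → a:[1], c:[0]  free=[FF............]
after append(a, 2) → a:[1, 2, 3], c:[0]  free=[FFFF..........]
after truncate(a, 1) → a:[1], c:[0]  free=[FF............]
after append(c, 2) → a:[1], c:[0, 2, 3]  free=[FFFF..........]
after unlink(a) → c:[0, 2, 3]  free=[F.FF..........]

blocks(c) = [0, 2, 3]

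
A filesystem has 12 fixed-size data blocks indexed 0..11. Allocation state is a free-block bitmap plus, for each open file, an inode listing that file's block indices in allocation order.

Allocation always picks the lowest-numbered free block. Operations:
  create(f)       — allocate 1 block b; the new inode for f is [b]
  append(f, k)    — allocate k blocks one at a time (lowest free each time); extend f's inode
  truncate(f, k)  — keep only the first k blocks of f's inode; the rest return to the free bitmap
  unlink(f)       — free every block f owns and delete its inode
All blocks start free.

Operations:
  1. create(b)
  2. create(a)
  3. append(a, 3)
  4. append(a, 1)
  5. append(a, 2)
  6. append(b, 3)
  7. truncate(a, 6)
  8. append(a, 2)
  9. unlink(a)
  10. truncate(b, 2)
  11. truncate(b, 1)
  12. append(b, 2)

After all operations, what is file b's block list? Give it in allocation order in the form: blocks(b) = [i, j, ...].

blocks(b) = [0, 1, 2]

  1. create(b)  ⇒  F...........  {b→[0]}
  2. create(a)  ⇒  FF..........  {a→[1]; b→[0]}
  3. append(a, 3)  ⇒  FFFFF.......  {a→[1, 2, 3, 4]; b→[0]}
  4. append(a, 1)  ⇒  FFFFFF......  {a→[1, 2, 3, 4, 5]; b→[0]}
  5. append(a, 2)  ⇒  FFFFFFFF....  {a→[1, 2, 3, 4, 5, 6, 7]; b→[0]}
  6. append(b, 3)  ⇒  FFFFFFFFFFF.  {a→[1, 2, 3, 4, 5, 6, 7]; b→[0, 8, 9, 10]}
  7. truncate(a, 6)  ⇒  FFFFFFF.FFF.  {a→[1, 2, 3, 4, 5, 6]; b→[0, 8, 9, 10]}
  8. append(a, 2)  ⇒  FFFFFFFFFFFF  {a→[1, 2, 3, 4, 5, 6, 7, 11]; b→[0, 8, 9, 10]}
  9. unlink(a)  ⇒  F.......FFF.  {b→[0, 8, 9, 10]}
  10. truncate(b, 2)  ⇒  F.......F...  {b→[0, 8]}
  11. truncate(b, 1)  ⇒  F...........  {b→[0]}
  12. append(b, 2)  ⇒  FFF.........  {b→[0, 1, 2]}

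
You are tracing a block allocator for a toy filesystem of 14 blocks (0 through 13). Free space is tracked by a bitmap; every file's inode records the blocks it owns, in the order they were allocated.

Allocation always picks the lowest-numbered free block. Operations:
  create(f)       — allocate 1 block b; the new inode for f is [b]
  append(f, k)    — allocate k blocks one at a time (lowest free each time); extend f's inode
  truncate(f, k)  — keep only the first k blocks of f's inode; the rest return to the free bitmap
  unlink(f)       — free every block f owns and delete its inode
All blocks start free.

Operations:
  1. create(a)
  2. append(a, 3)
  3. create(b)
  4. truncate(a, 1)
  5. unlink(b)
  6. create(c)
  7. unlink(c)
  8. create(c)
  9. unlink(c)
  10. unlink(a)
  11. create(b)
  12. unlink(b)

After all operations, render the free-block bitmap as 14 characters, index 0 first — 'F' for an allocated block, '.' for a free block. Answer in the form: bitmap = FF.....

bitmap = ..............

  1. create(a)  ⇒  F.............  {a→[0]}
  2. append(a, 3)  ⇒  FFFF..........  {a→[0, 1, 2, 3]}
  3. create(b)  ⇒  FFFFF.........  {a→[0, 1, 2, 3]; b→[4]}
  4. truncate(a, 1)  ⇒  F...F.........  {a→[0]; b→[4]}
  5. unlink(b)  ⇒  F.............  {a→[0]}
  6. create(c)  ⇒  FF............  {a→[0]; c→[1]}
  7. unlink(c)  ⇒  F.............  {a→[0]}
  8. create(c)  ⇒  FF............  {a→[0]; c→[1]}
  9. unlink(c)  ⇒  F.............  {a→[0]}
  10. unlink(a)  ⇒  ..............  {}
  11. create(b)  ⇒  F.............  {b→[0]}
  12. unlink(b)  ⇒  ..............  {}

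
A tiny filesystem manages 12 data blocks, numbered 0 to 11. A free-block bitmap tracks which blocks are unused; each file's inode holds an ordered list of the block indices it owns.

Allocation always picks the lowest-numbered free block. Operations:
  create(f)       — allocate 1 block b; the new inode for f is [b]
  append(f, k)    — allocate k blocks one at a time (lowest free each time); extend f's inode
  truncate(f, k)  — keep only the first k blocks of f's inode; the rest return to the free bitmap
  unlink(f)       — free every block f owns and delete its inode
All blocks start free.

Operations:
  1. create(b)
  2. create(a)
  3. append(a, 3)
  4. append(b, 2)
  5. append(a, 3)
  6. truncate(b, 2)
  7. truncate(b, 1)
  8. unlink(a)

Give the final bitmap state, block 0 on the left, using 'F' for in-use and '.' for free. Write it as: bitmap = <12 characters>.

bitmap = F...........

after create(b) → b:[0]  free=[F...........]
after create(a) → a:[1], b:[0]  free=[FF..........]
after append(a, 3) → a:[1, 2, 3, 4], b:[0]  free=[FFFFF.......]
after append(b, 2) → a:[1, 2, 3, 4], b:[0, 5, 6]  free=[FFFFFFF.....]
after append(a, 3) → a:[1, 2, 3, 4, 7, 8, 9], b:[0, 5, 6]  free=[FFFFFFFFFF..]
after truncate(b, 2) → a:[1, 2, 3, 4, 7, 8, 9], b:[0, 5]  free=[FFFFFF.FFF..]
after truncate(b, 1) → a:[1, 2, 3, 4, 7, 8, 9], b:[0]  free=[FFFFF..FFF..]
after unlink(a) → b:[0]  free=[F...........]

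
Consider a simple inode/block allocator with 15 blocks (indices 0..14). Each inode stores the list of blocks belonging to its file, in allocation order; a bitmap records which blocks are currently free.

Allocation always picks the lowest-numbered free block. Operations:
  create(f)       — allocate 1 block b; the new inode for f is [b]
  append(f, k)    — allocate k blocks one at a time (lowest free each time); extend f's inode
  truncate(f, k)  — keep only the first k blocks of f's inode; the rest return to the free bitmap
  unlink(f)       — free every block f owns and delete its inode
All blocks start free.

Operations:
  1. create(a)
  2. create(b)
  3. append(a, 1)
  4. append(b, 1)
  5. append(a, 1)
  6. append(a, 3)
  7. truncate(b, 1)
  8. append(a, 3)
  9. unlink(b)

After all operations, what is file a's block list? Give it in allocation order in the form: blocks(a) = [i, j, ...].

  1. create(a)  ⇒  F..............  {a→[0]}
  2. create(b)  ⇒  FF.............  {a→[0]; b→[1]}
  3. append(a, 1)  ⇒  FFF............  {a→[0, 2]; b→[1]}
  4. append(b, 1)  ⇒  FFFF...........  {a→[0, 2]; b→[1, 3]}
  5. append(a, 1)  ⇒  FFFFF..........  {a→[0, 2, 4]; b→[1, 3]}
  6. append(a, 3)  ⇒  FFFFFFFF.......  {a→[0, 2, 4, 5, 6, 7]; b→[1, 3]}
  7. truncate(b, 1)  ⇒  FFF.FFFF.......  {a→[0, 2, 4, 5, 6, 7]; b→[1]}
  8. append(a, 3)  ⇒  FFFFFFFFFF.....  {a→[0, 2, 4, 5, 6, 7, 3, 8, 9]; b→[1]}
  9. unlink(b)  ⇒  F.FFFFFFFF.....  {a→[0, 2, 4, 5, 6, 7, 3, 8, 9]}

blocks(a) = [0, 2, 4, 5, 6, 7, 3, 8, 9]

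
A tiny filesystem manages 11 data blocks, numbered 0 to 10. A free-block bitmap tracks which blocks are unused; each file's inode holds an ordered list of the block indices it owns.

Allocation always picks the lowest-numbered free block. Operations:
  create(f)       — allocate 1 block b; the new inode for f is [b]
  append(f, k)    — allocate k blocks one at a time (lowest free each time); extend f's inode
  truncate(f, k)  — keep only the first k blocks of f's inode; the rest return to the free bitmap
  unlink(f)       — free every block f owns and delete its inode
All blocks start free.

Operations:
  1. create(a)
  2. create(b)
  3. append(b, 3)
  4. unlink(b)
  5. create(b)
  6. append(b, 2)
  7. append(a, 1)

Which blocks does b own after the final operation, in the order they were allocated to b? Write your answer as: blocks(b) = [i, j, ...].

after create(a) → a:[0]  free=[F..........]
after create(b) → a:[0], b:[1]  free=[FF.........]
after append(b, 3) → a:[0], b:[1, 2, 3, 4]  free=[FFFFF......]
after unlink(b) → a:[0]  free=[F..........]
after create(b) → a:[0], b:[1]  free=[FF.........]
after append(b, 2) → a:[0], b:[1, 2, 3]  free=[FFFF.......]
after append(a, 1) → a:[0, 4], b:[1, 2, 3]  free=[FFFFF......]

blocks(b) = [1, 2, 3]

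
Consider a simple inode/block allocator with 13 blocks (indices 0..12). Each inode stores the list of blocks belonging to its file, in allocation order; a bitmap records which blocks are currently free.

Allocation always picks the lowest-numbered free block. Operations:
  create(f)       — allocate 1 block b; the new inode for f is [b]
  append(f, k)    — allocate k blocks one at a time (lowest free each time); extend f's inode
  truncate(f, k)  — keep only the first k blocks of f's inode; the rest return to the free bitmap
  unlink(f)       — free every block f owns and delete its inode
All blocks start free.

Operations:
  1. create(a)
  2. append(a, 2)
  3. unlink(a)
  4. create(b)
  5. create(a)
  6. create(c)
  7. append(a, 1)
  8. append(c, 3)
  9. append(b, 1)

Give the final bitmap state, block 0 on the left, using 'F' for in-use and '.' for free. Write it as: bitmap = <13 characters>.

bitmap = FFFFFFFF.....

create(a): bitmap=F............ | a=[0]
append(a, 2): bitmap=FFF.......... | a=[0, 1, 2]
unlink(a): bitmap=............. | 
create(b): bitmap=F............ | b=[0]
create(a): bitmap=FF........... | a=[1] b=[0]
create(c): bitmap=FFF.......... | a=[1] b=[0] c=[2]
append(a, 1): bitmap=FFFF......... | a=[1, 3] b=[0] c=[2]
append(c, 3): bitmap=FFFFFFF...... | a=[1, 3] b=[0] c=[2, 4, 5, 6]
append(b, 1): bitmap=FFFFFFFF..... | a=[1, 3] b=[0, 7] c=[2, 4, 5, 6]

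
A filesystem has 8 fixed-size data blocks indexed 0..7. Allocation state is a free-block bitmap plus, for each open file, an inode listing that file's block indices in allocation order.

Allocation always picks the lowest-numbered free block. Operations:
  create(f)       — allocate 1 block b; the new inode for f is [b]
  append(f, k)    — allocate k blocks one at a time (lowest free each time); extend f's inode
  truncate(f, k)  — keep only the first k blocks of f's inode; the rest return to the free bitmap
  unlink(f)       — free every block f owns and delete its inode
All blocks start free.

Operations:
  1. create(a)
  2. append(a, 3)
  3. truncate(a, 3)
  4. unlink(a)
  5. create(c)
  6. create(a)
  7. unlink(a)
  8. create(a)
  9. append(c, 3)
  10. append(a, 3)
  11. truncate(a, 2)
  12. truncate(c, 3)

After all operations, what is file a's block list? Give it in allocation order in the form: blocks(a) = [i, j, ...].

blocks(a) = [1, 5]

  1. create(a)  ⇒  F.......  {a→[0]}
  2. append(a, 3)  ⇒  FFFF....  {a→[0, 1, 2, 3]}
  3. truncate(a, 3)  ⇒  FFF.....  {a→[0, 1, 2]}
  4. unlink(a)  ⇒  ........  {}
  5. create(c)  ⇒  F.......  {c→[0]}
  6. create(a)  ⇒  FF......  {a→[1]; c→[0]}
  7. unlink(a)  ⇒  F.......  {c→[0]}
  8. create(a)  ⇒  FF......  {a→[1]; c→[0]}
  9. append(c, 3)  ⇒  FFFFF...  {a→[1]; c→[0, 2, 3, 4]}
  10. append(a, 3)  ⇒  FFFFFFFF  {a→[1, 5, 6, 7]; c→[0, 2, 3, 4]}
  11. truncate(a, 2)  ⇒  FFFFFF..  {a→[1, 5]; c→[0, 2, 3, 4]}
  12. truncate(c, 3)  ⇒  FFFF.F..  {a→[1, 5]; c→[0, 2, 3]}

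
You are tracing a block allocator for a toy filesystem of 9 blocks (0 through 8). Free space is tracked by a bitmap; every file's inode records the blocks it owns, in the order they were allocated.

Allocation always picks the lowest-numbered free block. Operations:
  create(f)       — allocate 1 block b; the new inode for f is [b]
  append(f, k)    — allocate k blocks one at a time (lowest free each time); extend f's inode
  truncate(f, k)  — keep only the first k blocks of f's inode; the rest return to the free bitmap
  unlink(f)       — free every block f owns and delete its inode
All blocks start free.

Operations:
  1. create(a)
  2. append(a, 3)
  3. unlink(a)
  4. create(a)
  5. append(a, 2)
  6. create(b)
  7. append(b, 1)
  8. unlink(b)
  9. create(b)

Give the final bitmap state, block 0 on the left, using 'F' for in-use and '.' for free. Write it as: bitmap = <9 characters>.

bitmap = FFFF.....

create(a): bitmap=F........ | a=[0]
append(a, 3): bitmap=FFFF..... | a=[0, 1, 2, 3]
unlink(a): bitmap=......... | 
create(a): bitmap=F........ | a=[0]
append(a, 2): bitmap=FFF...... | a=[0, 1, 2]
create(b): bitmap=FFFF..... | a=[0, 1, 2] b=[3]
append(b, 1): bitmap=FFFFF.... | a=[0, 1, 2] b=[3, 4]
unlink(b): bitmap=FFF...... | a=[0, 1, 2]
create(b): bitmap=FFFF..... | a=[0, 1, 2] b=[3]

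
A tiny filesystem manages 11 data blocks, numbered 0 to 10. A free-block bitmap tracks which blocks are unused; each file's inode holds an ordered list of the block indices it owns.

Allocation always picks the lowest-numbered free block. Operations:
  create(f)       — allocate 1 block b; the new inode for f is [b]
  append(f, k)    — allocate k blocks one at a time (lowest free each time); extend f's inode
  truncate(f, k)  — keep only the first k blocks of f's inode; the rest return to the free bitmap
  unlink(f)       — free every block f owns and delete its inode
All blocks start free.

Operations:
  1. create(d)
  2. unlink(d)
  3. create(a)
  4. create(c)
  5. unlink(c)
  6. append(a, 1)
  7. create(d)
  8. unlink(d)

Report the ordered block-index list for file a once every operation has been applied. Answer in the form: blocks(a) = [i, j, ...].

[1] create(d) — d=0 (map F..........)
[2] unlink(d) —  (map ...........)
[3] create(a) — a=0 (map F..........)
[4] create(c) — a=0 c=1 (map FF.........)
[5] unlink(c) — a=0 (map F..........)
[6] append(a, 1) — a=0,1 (map FF.........)
[7] create(d) — a=0,1 d=2 (map FFF........)
[8] unlink(d) — a=0,1 (map FF.........)

blocks(a) = [0, 1]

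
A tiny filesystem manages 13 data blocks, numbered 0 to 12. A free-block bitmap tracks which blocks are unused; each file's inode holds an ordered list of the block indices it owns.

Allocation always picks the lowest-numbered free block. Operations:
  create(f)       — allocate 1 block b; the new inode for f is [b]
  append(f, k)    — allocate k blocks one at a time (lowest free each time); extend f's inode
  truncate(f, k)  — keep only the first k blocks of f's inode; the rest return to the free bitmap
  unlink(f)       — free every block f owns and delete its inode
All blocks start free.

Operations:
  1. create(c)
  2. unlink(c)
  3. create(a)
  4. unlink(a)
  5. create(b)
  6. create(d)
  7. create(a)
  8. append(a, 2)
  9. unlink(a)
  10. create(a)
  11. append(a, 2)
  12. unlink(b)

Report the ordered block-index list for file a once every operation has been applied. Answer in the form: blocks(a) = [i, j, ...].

[1] create(c) — c=0 (map F............)
[2] unlink(c) —  (map .............)
[3] create(a) — a=0 (map F............)
[4] unlink(a) —  (map .............)
[5] create(b) — b=0 (map F............)
[6] create(d) — b=0 d=1 (map FF...........)
[7] create(a) — a=2 b=0 d=1 (map FFF..........)
[8] append(a, 2) — a=2,3,4 b=0 d=1 (map FFFFF........)
[9] unlink(a) — b=0 d=1 (map FF...........)
[10] create(a) — a=2 b=0 d=1 (map FFF..........)
[11] append(a, 2) — a=2,3,4 b=0 d=1 (map FFFFF........)
[12] unlink(b) — a=2,3,4 d=1 (map .FFFF........)

blocks(a) = [2, 3, 4]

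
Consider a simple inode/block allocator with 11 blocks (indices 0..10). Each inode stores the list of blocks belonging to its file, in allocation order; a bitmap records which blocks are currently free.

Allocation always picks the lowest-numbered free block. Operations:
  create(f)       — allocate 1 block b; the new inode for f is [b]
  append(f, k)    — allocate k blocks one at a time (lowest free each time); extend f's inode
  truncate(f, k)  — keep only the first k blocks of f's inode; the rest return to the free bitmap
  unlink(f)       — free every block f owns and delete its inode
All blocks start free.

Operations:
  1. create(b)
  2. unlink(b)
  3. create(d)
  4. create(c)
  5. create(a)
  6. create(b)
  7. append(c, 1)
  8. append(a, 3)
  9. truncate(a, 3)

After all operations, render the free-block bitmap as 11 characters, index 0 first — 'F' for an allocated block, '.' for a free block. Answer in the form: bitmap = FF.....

[1] create(b) — b=0 (map F..........)
[2] unlink(b) —  (map ...........)
[3] create(d) — d=0 (map F..........)
[4] create(c) — c=1 d=0 (map FF.........)
[5] create(a) — a=2 c=1 d=0 (map FFF........)
[6] create(b) — a=2 b=3 c=1 d=0 (map FFFF.......)
[7] append(c, 1) — a=2 b=3 c=1,4 d=0 (map FFFFF......)
[8] append(a, 3) — a=2,5,6,7 b=3 c=1,4 d=0 (map FFFFFFFF...)
[9] truncate(a, 3) — a=2,5,6 b=3 c=1,4 d=0 (map FFFFFFF....)

bitmap = FFFFFFF....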